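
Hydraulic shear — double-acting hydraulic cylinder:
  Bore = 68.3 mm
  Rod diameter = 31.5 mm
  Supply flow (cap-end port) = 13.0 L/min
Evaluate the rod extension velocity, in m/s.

Cap-side area A_cap = π/4 × (68.3 mm)² = 3664 mm^2
v = Q / A

v ≈ 0.0591 m/s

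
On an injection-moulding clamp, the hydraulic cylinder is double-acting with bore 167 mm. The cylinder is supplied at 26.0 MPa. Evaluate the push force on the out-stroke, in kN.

F ≈ 570 kN

Cap-side area A_cap = π/4 × (167 mm)² = 21900 mm^2
F = P × A_cap = 26.0 MPa × A_cap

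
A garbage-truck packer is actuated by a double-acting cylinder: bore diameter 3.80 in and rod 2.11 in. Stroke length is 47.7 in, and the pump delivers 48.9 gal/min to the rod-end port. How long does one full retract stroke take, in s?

Rod-side annular area A_ann = π/4 × (3.80² − 2.11²) = 7.844 in^2
Swept volume V = A × L; t = V / Q = A·L / Q

t ≈ 1.99 s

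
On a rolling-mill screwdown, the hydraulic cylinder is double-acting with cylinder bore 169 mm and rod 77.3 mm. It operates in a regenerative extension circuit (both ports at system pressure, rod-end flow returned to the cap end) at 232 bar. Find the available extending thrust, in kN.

F ≈ 109 kN

With equal pressure on both faces, forces on the annular region cancel; the net push is pressure × rod cross-section.
Rod cross-section A_rod = π/4 × (77.3 mm)² = 4693 mm^2
F = P × A_rod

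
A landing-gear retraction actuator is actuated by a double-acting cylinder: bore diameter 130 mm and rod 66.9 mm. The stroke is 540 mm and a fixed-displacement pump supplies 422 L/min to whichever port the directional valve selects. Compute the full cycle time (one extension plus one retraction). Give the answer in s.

t ≈ 1.77 s

Cap-side area A_cap = π/4 × (130 mm)² = 13270 mm^2
Rod-side annular area A_ann = π/4 × (130² − 66.9²) = 9758 mm^2
t_ext = A_cap·L/Q = 1.019 s
t_ret = A_ann·L/Q = 0.7492 s
t_cycle = t_ext + t_ret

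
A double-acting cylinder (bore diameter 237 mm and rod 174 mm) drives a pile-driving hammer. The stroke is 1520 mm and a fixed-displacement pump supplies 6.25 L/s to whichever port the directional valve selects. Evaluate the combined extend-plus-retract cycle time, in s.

t ≈ 15.7 s

Cap-side area A_cap = π/4 × (237 mm)² = 44120 mm^2
Rod-side annular area A_ann = π/4 × (237² − 174²) = 20340 mm^2
t_ext = A_cap·L/Q = 10.73 s
t_ret = A_ann·L/Q = 4.946 s
t_cycle = t_ext + t_ret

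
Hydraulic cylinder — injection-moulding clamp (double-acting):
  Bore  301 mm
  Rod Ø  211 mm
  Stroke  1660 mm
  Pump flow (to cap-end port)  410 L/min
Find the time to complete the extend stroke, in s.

Cap-side area A_cap = π/4 × (301 mm)² = 71160 mm^2
Swept volume V = A × L; t = V / Q = A·L / Q

t ≈ 17.3 s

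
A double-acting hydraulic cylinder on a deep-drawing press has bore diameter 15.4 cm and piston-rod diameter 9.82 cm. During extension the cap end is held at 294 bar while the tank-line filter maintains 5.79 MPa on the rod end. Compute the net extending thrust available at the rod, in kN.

Cap-side area A_cap = π/4 × (15.4 cm)² = 186.3 cm^2
Rod-side annular area A_ann = π/4 × (15.4² − 9.82²) = 110.5 cm^2
Net thrust = P_cap·A_cap − P_rod·A_ann = 547.6 kN − 64.00 kN

F ≈ 484 kN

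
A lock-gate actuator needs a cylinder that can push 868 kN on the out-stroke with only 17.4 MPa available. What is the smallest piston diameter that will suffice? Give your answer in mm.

Extension force acts on the full piston face: F = P × (π/4)D².
D = √(4F / (πP)) = √(4 × 868 kN / (π × 17.4 MPa))

D ≈ 252 mm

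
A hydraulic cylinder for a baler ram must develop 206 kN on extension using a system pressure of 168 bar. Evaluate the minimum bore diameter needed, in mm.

D ≈ 125 mm

Extension force acts on the full piston face: F = P × (π/4)D².
D = √(4F / (πP)) = √(4 × 206 kN / (π × 168 bar))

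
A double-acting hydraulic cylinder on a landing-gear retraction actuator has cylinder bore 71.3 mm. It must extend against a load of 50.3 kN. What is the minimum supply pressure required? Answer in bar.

P ≈ 126 bar

Cap-side area A_cap = π/4 × (71.3 mm)² = 3993 mm^2
P = F / A = 50.3 kN / A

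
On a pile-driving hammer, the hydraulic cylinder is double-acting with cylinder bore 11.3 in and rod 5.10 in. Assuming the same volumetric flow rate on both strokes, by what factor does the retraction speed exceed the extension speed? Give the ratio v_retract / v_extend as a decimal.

v_ret/v_ext ≈ 1.26

Cap-side area A_cap = π/4 × (11.3 in)² = 100.3 in^2
Rod-side annular area A_ann = π/4 × (11.3² − 5.10²) = 79.86 in^2
For equal Q, v ∝ 1/A, so v_ret/v_ext = A_cap/A_ann.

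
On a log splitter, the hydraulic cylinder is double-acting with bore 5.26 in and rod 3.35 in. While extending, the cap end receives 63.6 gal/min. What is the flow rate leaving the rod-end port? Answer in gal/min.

Q_out ≈ 37.8 gal/min

Cap-side area A_cap = π/4 × (5.26 in)² = 21.73 in^2
Rod-side annular area A_ann = π/4 × (5.26² − 3.35²) = 12.92 in^2
Piston speed v = Q_in/A_cap; rod-end outflow Q_out = v × A_ann = Q_in × A_ann/A_cap.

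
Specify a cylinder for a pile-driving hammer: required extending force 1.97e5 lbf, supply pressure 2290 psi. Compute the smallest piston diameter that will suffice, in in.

D ≈ 10.5 in

Extension force acts on the full piston face: F = P × (π/4)D².
D = √(4F / (πP)) = √(4 × 1.97e5 lbf / (π × 2290 psi))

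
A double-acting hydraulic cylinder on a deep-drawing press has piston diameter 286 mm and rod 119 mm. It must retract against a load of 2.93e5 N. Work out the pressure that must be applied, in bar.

Rod-side annular area A_ann = π/4 × (286² − 119²) = 53120 mm^2
Retraction: pressure acts on the annular area.
P = F / A = 2.93e5 N / A

P ≈ 55.2 bar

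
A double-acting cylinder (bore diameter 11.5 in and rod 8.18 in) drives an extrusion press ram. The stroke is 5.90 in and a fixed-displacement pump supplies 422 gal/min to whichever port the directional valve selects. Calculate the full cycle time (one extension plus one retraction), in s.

Cap-side area A_cap = π/4 × (11.5 in)² = 103.9 in^2
Rod-side annular area A_ann = π/4 × (11.5² − 8.18²) = 51.32 in^2
t_ext = A_cap·L/Q = 0.3772 s
t_ret = A_ann·L/Q = 0.1864 s
t_cycle = t_ext + t_ret

t ≈ 0.564 s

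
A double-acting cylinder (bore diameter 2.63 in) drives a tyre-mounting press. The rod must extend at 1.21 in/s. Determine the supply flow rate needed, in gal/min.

Cap-side area A_cap = π/4 × (2.63 in)² = 5.433 in^2
Q = A × v

Q ≈ 1.71 gal/min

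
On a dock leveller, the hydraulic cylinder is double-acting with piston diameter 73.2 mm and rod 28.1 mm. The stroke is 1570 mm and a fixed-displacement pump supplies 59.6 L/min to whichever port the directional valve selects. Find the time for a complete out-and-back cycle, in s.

Cap-side area A_cap = π/4 × (73.2 mm)² = 4208 mm^2
Rod-side annular area A_ann = π/4 × (73.2² − 28.1²) = 3588 mm^2
t_ext = A_cap·L/Q = 6.651 s
t_ret = A_ann·L/Q = 5.671 s
t_cycle = t_ext + t_ret

t ≈ 12.3 s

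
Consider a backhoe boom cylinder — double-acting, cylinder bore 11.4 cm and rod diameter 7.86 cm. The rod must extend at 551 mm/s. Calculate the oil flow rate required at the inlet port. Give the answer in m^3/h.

Cap-side area A_cap = π/4 × (11.4 cm)² = 102.1 cm^2
Q = A × v

Q ≈ 20.2 m^3/h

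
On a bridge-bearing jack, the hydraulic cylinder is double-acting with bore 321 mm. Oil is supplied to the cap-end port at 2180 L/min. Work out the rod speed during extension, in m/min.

Cap-side area A_cap = π/4 × (321 mm)² = 80930 mm^2
v = Q / A

v ≈ 26.9 m/min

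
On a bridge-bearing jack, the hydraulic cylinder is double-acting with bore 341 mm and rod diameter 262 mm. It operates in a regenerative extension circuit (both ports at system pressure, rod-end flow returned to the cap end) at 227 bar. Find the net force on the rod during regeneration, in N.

F ≈ 1.22e6 N

With equal pressure on both faces, forces on the annular region cancel; the net push is pressure × rod cross-section.
Rod cross-section A_rod = π/4 × (262 mm)² = 53910 mm^2
F = P × A_rod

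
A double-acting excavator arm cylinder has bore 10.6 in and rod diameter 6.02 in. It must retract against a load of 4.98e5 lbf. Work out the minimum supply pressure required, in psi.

Rod-side annular area A_ann = π/4 × (10.6² − 6.02²) = 59.78 in^2
Retraction: pressure acts on the annular area.
P = F / A = 4.98e5 lbf / A

P ≈ 8330 psi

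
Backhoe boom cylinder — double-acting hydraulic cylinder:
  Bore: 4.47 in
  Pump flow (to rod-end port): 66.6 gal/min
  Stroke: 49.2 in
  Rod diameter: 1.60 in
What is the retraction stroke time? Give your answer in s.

Rod-side annular area A_ann = π/4 × (4.47² − 1.60²) = 13.68 in^2
Swept volume V = A × L; t = V / Q = A·L / Q

t ≈ 2.63 s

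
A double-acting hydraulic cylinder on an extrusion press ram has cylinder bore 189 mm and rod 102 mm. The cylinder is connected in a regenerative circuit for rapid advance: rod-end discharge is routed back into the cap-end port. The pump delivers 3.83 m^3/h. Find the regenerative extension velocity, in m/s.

v ≈ 0.130 m/s

In regeneration the rod-end outflow joins the pump flow into the cap end, so the net volume the pump must supply per unit advance equals the rod cross-section area.
Rod cross-section A_rod = π/4 × (102 mm)² = 8171 mm^2
v = Q_pump / A_rod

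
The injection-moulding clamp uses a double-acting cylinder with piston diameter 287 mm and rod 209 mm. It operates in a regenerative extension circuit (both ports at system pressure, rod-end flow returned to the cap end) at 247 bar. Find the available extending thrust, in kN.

With equal pressure on both faces, forces on the annular region cancel; the net push is pressure × rod cross-section.
Rod cross-section A_rod = π/4 × (209 mm)² = 34310 mm^2
F = P × A_rod

F ≈ 847 kN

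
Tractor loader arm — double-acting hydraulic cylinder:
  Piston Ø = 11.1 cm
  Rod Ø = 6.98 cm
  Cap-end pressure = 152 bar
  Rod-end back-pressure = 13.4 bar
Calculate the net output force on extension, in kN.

F ≈ 139 kN

Cap-side area A_cap = π/4 × (11.1 cm)² = 96.77 cm^2
Rod-side annular area A_ann = π/4 × (11.1² − 6.98²) = 58.50 cm^2
Net thrust = P_cap·A_cap − P_rod·A_ann = 147.1 kN − 7.840 kN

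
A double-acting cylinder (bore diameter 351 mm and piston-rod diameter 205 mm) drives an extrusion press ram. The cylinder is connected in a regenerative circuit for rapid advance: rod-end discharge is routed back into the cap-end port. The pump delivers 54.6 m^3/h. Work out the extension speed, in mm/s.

v ≈ 460 mm/s

In regeneration the rod-end outflow joins the pump flow into the cap end, so the net volume the pump must supply per unit advance equals the rod cross-section area.
Rod cross-section A_rod = π/4 × (205 mm)² = 33010 mm^2
v = Q_pump / A_rod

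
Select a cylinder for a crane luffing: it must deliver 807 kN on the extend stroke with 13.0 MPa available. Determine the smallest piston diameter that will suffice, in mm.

Extension force acts on the full piston face: F = P × (π/4)D².
D = √(4F / (πP)) = √(4 × 807 kN / (π × 13.0 MPa))

D ≈ 281 mm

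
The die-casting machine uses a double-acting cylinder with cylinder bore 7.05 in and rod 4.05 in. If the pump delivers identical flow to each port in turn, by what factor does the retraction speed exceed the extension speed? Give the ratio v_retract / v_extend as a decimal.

v_ret/v_ext ≈ 1.49

Cap-side area A_cap = π/4 × (7.05 in)² = 39.04 in^2
Rod-side annular area A_ann = π/4 × (7.05² − 4.05²) = 26.15 in^2
For equal Q, v ∝ 1/A, so v_ret/v_ext = A_cap/A_ann.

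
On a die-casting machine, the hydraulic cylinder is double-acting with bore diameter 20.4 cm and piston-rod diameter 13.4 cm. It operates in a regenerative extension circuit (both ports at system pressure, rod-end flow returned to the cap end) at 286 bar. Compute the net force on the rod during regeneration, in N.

With equal pressure on both faces, forces on the annular region cancel; the net push is pressure × rod cross-section.
Rod cross-section A_rod = π/4 × (13.4 cm)² = 141.0 cm^2
F = P × A_rod

F ≈ 4.03e5 N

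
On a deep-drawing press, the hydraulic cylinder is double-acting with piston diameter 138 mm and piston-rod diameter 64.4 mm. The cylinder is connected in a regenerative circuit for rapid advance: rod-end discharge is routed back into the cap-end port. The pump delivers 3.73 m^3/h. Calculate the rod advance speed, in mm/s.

v ≈ 318 mm/s

In regeneration the rod-end outflow joins the pump flow into the cap end, so the net volume the pump must supply per unit advance equals the rod cross-section area.
Rod cross-section A_rod = π/4 × (64.4 mm)² = 3257 mm^2
v = Q_pump / A_rod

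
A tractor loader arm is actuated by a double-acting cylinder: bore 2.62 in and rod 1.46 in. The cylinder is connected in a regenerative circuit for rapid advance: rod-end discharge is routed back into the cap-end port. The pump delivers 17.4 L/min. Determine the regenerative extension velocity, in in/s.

v ≈ 10.6 in/s

In regeneration the rod-end outflow joins the pump flow into the cap end, so the net volume the pump must supply per unit advance equals the rod cross-section area.
Rod cross-section A_rod = π/4 × (1.46 in)² = 1.674 in^2
v = Q_pump / A_rod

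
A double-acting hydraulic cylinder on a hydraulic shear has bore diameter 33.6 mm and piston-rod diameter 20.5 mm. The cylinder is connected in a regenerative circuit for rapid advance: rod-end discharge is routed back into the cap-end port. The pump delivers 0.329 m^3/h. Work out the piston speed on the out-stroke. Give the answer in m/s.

v ≈ 0.277 m/s

In regeneration the rod-end outflow joins the pump flow into the cap end, so the net volume the pump must supply per unit advance equals the rod cross-section area.
Rod cross-section A_rod = π/4 × (20.5 mm)² = 330.1 mm^2
v = Q_pump / A_rod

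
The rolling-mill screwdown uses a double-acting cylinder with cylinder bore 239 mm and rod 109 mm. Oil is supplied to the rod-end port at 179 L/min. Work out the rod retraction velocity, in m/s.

v ≈ 0.0840 m/s

Rod-side annular area A_ann = π/4 × (239² − 109²) = 35530 mm^2
Flow into the rod-end port fills the annular volume.
v = Q / A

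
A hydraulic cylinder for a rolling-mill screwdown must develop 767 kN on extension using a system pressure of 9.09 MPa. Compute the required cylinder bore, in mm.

Extension force acts on the full piston face: F = P × (π/4)D².
D = √(4F / (πP)) = √(4 × 767 kN / (π × 9.09 MPa))

D ≈ 328 mm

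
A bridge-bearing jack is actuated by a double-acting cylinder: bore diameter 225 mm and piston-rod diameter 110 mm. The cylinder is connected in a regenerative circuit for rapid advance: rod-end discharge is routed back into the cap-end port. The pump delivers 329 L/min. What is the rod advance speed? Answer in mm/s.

In regeneration the rod-end outflow joins the pump flow into the cap end, so the net volume the pump must supply per unit advance equals the rod cross-section area.
Rod cross-section A_rod = π/4 × (110 mm)² = 9503 mm^2
v = Q_pump / A_rod

v ≈ 577 mm/s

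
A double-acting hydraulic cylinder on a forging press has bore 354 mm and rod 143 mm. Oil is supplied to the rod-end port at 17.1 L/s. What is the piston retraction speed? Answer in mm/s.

Rod-side annular area A_ann = π/4 × (354² − 143²) = 82360 mm^2
Flow into the rod-end port fills the annular volume.
v = Q / A

v ≈ 208 mm/s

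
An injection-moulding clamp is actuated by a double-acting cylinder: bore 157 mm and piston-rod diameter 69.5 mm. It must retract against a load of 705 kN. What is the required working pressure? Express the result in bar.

Rod-side annular area A_ann = π/4 × (157² − 69.5²) = 15570 mm^2
Retraction: pressure acts on the annular area.
P = F / A = 705 kN / A

P ≈ 453 bar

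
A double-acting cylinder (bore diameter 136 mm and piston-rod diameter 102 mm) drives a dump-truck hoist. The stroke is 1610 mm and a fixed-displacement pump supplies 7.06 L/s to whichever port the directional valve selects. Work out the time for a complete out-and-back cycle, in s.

t ≈ 4.76 s

Cap-side area A_cap = π/4 × (136 mm)² = 14530 mm^2
Rod-side annular area A_ann = π/4 × (136² − 102²) = 6355 mm^2
t_ext = A_cap·L/Q = 3.313 s
t_ret = A_ann·L/Q = 1.449 s
t_cycle = t_ext + t_ret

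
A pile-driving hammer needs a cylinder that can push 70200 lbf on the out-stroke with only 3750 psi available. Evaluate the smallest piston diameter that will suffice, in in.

D ≈ 4.88 in

Extension force acts on the full piston face: F = P × (π/4)D².
D = √(4F / (πP)) = √(4 × 70200 lbf / (π × 3750 psi))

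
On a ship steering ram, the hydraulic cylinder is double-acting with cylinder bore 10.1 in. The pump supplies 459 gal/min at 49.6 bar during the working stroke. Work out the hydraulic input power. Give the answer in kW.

W ≈ 144 kW

Hydraulic power = P × Q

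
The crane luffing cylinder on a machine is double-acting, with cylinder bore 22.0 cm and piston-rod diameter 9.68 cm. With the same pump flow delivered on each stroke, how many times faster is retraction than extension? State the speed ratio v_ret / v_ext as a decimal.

Cap-side area A_cap = π/4 × (22.0 cm)² = 380.1 cm^2
Rod-side annular area A_ann = π/4 × (22.0² − 9.68²) = 306.5 cm^2
For equal Q, v ∝ 1/A, so v_ret/v_ext = A_cap/A_ann.

v_ret/v_ext ≈ 1.24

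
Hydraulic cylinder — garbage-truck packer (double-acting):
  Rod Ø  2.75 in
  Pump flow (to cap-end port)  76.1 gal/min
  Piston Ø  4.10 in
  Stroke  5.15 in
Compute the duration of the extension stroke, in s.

Cap-side area A_cap = π/4 × (4.10 in)² = 13.20 in^2
Swept volume V = A × L; t = V / Q = A·L / Q

t ≈ 0.232 s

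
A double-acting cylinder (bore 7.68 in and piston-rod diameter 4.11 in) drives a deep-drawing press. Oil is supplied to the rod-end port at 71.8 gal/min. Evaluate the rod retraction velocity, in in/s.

v ≈ 8.36 in/s

Rod-side annular area A_ann = π/4 × (7.68² − 4.11²) = 33.06 in^2
Flow into the rod-end port fills the annular volume.
v = Q / A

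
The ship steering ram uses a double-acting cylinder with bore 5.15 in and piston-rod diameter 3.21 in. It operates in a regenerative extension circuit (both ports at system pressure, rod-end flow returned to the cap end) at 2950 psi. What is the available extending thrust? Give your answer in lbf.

With equal pressure on both faces, forces on the annular region cancel; the net push is pressure × rod cross-section.
Rod cross-section A_rod = π/4 × (3.21 in)² = 8.093 in^2
F = P × A_rod

F ≈ 23900 lbf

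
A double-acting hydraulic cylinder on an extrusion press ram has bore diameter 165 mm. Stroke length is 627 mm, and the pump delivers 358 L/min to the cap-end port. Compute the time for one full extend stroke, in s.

t ≈ 2.25 s

Cap-side area A_cap = π/4 × (165 mm)² = 21380 mm^2
Swept volume V = A × L; t = V / Q = A·L / Q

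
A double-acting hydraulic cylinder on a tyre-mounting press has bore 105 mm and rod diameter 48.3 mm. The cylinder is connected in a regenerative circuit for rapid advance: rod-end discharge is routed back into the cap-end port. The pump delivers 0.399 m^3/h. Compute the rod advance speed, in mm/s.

In regeneration the rod-end outflow joins the pump flow into the cap end, so the net volume the pump must supply per unit advance equals the rod cross-section area.
Rod cross-section A_rod = π/4 × (48.3 mm)² = 1832 mm^2
v = Q_pump / A_rod

v ≈ 60.5 mm/s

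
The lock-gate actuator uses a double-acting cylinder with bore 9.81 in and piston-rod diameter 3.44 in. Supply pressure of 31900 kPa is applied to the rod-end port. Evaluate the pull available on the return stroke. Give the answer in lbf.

Rod-side annular area A_ann = π/4 × (9.81² − 3.44²) = 66.29 in^2
On retraction the pressure acts on the annular area (bore minus rod).
F = P × A_ann

F ≈ 3.07e5 lbf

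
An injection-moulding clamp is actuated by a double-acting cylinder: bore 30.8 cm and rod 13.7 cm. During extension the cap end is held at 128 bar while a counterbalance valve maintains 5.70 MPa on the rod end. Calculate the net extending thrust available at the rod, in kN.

F ≈ 613 kN

Cap-side area A_cap = π/4 × (30.8 cm)² = 745.1 cm^2
Rod-side annular area A_ann = π/4 × (30.8² − 13.7²) = 597.6 cm^2
Net thrust = P_cap·A_cap − P_rod·A_ann = 953.7 kN − 340.7 kN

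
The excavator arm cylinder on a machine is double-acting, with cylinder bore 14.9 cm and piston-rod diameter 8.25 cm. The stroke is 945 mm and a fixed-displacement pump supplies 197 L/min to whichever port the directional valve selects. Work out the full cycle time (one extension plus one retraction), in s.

t ≈ 8.50 s

Cap-side area A_cap = π/4 × (14.9 cm)² = 174.4 cm^2
Rod-side annular area A_ann = π/4 × (14.9² − 8.25²) = 120.9 cm^2
t_ext = A_cap·L/Q = 5.019 s
t_ret = A_ann·L/Q = 3.480 s
t_cycle = t_ext + t_ret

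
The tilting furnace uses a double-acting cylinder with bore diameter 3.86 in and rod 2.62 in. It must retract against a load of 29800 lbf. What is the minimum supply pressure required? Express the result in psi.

P ≈ 4720 psi

Rod-side annular area A_ann = π/4 × (3.86² − 2.62²) = 6.311 in^2
Retraction: pressure acts on the annular area.
P = F / A = 29800 lbf / A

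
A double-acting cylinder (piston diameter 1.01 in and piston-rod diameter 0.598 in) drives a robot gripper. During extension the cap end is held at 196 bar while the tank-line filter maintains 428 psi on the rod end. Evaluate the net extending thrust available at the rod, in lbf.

Cap-side area A_cap = π/4 × (1.01 in)² = 0.8012 in^2
Rod-side annular area A_ann = π/4 × (1.01² − 0.598²) = 0.5203 in^2
Net thrust = P_cap·A_cap − P_rod·A_ann = 2278 lbf − 222.7 lbf

F ≈ 2050 lbf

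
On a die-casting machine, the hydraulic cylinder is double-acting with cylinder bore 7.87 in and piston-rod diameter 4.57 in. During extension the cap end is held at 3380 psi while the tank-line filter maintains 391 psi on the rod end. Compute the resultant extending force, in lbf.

F ≈ 1.52e5 lbf

Cap-side area A_cap = π/4 × (7.87 in)² = 48.65 in^2
Rod-side annular area A_ann = π/4 × (7.87² − 4.57²) = 32.24 in^2
Net thrust = P_cap·A_cap − P_rod·A_ann = 1.644e5 lbf − 12610 lbf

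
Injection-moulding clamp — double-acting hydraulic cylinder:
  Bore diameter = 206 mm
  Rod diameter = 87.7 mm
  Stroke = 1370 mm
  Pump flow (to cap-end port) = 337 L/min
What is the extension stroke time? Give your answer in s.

t ≈ 8.13 s

Cap-side area A_cap = π/4 × (206 mm)² = 33330 mm^2
Swept volume V = A × L; t = V / Q = A·L / Q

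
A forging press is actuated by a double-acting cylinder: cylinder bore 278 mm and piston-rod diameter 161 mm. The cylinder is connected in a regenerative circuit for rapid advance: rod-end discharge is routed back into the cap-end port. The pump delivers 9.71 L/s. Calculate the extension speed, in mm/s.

In regeneration the rod-end outflow joins the pump flow into the cap end, so the net volume the pump must supply per unit advance equals the rod cross-section area.
Rod cross-section A_rod = π/4 × (161 mm)² = 20360 mm^2
v = Q_pump / A_rod

v ≈ 477 mm/s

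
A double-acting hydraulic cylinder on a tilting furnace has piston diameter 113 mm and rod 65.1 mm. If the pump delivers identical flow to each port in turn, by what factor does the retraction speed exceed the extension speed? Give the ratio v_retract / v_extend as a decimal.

Cap-side area A_cap = π/4 × (113 mm)² = 10030 mm^2
Rod-side annular area A_ann = π/4 × (113² − 65.1²) = 6700 mm^2
For equal Q, v ∝ 1/A, so v_ret/v_ext = A_cap/A_ann.

v_ret/v_ext ≈ 1.50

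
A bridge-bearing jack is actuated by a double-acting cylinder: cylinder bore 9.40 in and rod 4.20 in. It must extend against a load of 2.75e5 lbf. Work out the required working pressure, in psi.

P ≈ 3960 psi

Cap-side area A_cap = π/4 × (9.40 in)² = 69.40 in^2
P = F / A = 2.75e5 lbf / A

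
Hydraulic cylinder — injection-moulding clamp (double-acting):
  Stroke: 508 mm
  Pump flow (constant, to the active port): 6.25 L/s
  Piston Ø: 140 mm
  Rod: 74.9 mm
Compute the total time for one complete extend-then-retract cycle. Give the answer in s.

t ≈ 2.14 s

Cap-side area A_cap = π/4 × (140 mm)² = 15390 mm^2
Rod-side annular area A_ann = π/4 × (140² − 74.9²) = 10990 mm^2
t_ext = A_cap·L/Q = 1.251 s
t_ret = A_ann·L/Q = 0.8931 s
t_cycle = t_ext + t_ret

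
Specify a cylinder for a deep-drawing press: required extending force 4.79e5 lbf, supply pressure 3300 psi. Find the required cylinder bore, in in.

Extension force acts on the full piston face: F = P × (π/4)D².
D = √(4F / (πP)) = √(4 × 4.79e5 lbf / (π × 3300 psi))

D ≈ 13.6 in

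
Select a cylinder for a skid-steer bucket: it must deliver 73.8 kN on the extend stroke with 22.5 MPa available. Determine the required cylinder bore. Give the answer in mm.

Extension force acts on the full piston face: F = P × (π/4)D².
D = √(4F / (πP)) = √(4 × 73.8 kN / (π × 22.5 MPa))

D ≈ 64.6 mm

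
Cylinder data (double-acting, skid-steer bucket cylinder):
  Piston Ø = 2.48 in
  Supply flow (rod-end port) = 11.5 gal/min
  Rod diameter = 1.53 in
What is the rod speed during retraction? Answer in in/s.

v ≈ 14.8 in/s

Rod-side annular area A_ann = π/4 × (2.48² − 1.53²) = 2.992 in^2
Flow into the rod-end port fills the annular volume.
v = Q / A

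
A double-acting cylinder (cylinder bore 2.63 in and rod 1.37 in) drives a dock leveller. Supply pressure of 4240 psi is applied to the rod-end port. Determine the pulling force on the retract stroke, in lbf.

Rod-side annular area A_ann = π/4 × (2.63² − 1.37²) = 3.958 in^2
On retraction the pressure acts on the annular area (bore minus rod).
F = P × A_ann

F ≈ 16800 lbf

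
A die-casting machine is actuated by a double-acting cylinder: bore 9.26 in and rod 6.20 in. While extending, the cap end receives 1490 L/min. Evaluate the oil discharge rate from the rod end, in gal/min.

Cap-side area A_cap = π/4 × (9.26 in)² = 67.35 in^2
Rod-side annular area A_ann = π/4 × (9.26² − 6.20²) = 37.16 in^2
Piston speed v = Q_in/A_cap; rod-end outflow Q_out = v × A_ann = Q_in × A_ann/A_cap.

Q_out ≈ 217 gal/min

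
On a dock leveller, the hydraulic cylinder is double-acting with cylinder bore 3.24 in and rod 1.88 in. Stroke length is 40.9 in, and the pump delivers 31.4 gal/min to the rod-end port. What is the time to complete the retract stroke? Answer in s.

Rod-side annular area A_ann = π/4 × (3.24² − 1.88²) = 5.469 in^2
Swept volume V = A × L; t = V / Q = A·L / Q

t ≈ 1.85 s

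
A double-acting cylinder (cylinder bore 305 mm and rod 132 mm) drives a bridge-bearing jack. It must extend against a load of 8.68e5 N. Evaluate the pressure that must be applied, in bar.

Cap-side area A_cap = π/4 × (305 mm)² = 73060 mm^2
P = F / A = 8.68e5 N / A

P ≈ 119 bar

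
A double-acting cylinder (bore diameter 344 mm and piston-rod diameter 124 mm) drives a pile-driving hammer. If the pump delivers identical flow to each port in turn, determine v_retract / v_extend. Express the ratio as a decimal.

Cap-side area A_cap = π/4 × (344 mm)² = 92940 mm^2
Rod-side annular area A_ann = π/4 × (344² − 124²) = 80860 mm^2
For equal Q, v ∝ 1/A, so v_ret/v_ext = A_cap/A_ann.

v_ret/v_ext ≈ 1.15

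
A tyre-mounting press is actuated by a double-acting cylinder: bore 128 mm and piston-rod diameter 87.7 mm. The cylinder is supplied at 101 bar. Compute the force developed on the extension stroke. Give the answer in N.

F ≈ 1.30e5 N

Cap-side area A_cap = π/4 × (128 mm)² = 12870 mm^2
F = P × A_cap = 101 bar × A_cap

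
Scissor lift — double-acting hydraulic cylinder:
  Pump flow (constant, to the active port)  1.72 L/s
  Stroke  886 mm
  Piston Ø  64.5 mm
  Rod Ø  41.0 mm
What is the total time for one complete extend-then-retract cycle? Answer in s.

Cap-side area A_cap = π/4 × (64.5 mm)² = 3267 mm^2
Rod-side annular area A_ann = π/4 × (64.5² − 41.0²) = 1947 mm^2
t_ext = A_cap·L/Q = 1.683 s
t_ret = A_ann·L/Q = 1.003 s
t_cycle = t_ext + t_ret

t ≈ 2.69 s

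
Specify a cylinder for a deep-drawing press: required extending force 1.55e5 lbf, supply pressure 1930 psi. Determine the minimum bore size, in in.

Extension force acts on the full piston face: F = P × (π/4)D².
D = √(4F / (πP)) = √(4 × 1.55e5 lbf / (π × 1930 psi))

D ≈ 10.1 in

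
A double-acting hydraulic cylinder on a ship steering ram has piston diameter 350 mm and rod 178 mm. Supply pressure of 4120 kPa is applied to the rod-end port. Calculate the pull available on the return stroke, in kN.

F ≈ 294 kN

Rod-side annular area A_ann = π/4 × (350² − 178²) = 71330 mm^2
On retraction the pressure acts on the annular area (bore minus rod).
F = P × A_ann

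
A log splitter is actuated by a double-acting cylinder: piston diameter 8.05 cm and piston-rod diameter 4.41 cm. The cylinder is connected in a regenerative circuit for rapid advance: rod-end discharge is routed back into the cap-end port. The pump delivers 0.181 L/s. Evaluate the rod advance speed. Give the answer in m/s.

In regeneration the rod-end outflow joins the pump flow into the cap end, so the net volume the pump must supply per unit advance equals the rod cross-section area.
Rod cross-section A_rod = π/4 × (4.41 cm)² = 15.27 cm^2
v = Q_pump / A_rod

v ≈ 0.118 m/s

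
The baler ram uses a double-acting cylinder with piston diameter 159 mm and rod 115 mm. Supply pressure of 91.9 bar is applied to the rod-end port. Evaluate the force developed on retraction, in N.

Rod-side annular area A_ann = π/4 × (159² − 115²) = 9469 mm^2
On retraction the pressure acts on the annular area (bore minus rod).
F = P × A_ann

F ≈ 87000 N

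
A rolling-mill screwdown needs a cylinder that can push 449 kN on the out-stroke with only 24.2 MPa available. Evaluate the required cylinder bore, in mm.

Extension force acts on the full piston face: F = P × (π/4)D².
D = √(4F / (πP)) = √(4 × 449 kN / (π × 24.2 MPa))

D ≈ 154 mm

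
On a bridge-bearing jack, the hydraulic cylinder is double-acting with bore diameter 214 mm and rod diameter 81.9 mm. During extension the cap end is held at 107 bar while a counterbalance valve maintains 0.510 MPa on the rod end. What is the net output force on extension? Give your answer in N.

Cap-side area A_cap = π/4 × (214 mm)² = 35970 mm^2
Rod-side annular area A_ann = π/4 × (214² − 81.9²) = 30700 mm^2
Net thrust = P_cap·A_cap − P_rod·A_ann = 3.849e5 N − 15660 N

F ≈ 3.69e5 N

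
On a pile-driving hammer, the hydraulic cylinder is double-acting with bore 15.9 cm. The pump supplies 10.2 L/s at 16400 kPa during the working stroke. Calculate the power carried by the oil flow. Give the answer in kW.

W ≈ 167 kW

Hydraulic power = P × Q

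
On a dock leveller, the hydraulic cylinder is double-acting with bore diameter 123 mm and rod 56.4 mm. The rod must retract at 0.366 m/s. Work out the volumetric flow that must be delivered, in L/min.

Q ≈ 206 L/min

Rod-side annular area A_ann = π/4 × (123² − 56.4²) = 9384 mm^2
Q = A × v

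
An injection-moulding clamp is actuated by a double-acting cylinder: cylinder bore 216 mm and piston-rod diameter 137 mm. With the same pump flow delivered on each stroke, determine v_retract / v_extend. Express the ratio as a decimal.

Cap-side area A_cap = π/4 × (216 mm)² = 36640 mm^2
Rod-side annular area A_ann = π/4 × (216² − 137²) = 21900 mm^2
For equal Q, v ∝ 1/A, so v_ret/v_ext = A_cap/A_ann.

v_ret/v_ext ≈ 1.67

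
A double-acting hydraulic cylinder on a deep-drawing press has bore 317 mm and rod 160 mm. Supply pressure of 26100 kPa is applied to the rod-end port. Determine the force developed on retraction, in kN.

F ≈ 1540 kN

Rod-side annular area A_ann = π/4 × (317² − 160²) = 58820 mm^2
On retraction the pressure acts on the annular area (bore minus rod).
F = P × A_ann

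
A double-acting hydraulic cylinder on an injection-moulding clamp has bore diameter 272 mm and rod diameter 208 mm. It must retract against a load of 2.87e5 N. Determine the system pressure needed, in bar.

Rod-side annular area A_ann = π/4 × (272² − 208²) = 24130 mm^2
Retraction: pressure acts on the annular area.
P = F / A = 2.87e5 N / A

P ≈ 119 bar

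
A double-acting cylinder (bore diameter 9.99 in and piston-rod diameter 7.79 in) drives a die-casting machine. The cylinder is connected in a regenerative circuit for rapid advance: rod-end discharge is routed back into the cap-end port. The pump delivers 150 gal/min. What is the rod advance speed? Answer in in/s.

In regeneration the rod-end outflow joins the pump flow into the cap end, so the net volume the pump must supply per unit advance equals the rod cross-section area.
Rod cross-section A_rod = π/4 × (7.79 in)² = 47.66 in^2
v = Q_pump / A_rod

v ≈ 12.1 in/s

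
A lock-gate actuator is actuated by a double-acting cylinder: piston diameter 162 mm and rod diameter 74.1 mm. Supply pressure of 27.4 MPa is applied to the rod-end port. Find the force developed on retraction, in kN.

F ≈ 447 kN

Rod-side annular area A_ann = π/4 × (162² − 74.1²) = 16300 mm^2
On retraction the pressure acts on the annular area (bore minus rod).
F = P × A_ann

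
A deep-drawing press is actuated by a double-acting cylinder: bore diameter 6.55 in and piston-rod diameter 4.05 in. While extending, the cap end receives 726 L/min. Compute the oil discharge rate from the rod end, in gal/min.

Q_out ≈ 118 gal/min

Cap-side area A_cap = π/4 × (6.55 in)² = 33.70 in^2
Rod-side annular area A_ann = π/4 × (6.55² − 4.05²) = 20.81 in^2
Piston speed v = Q_in/A_cap; rod-end outflow Q_out = v × A_ann = Q_in × A_ann/A_cap.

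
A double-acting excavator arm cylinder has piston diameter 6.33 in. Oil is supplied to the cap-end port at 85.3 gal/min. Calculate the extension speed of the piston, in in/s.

Cap-side area A_cap = π/4 × (6.33 in)² = 31.47 in^2
v = Q / A

v ≈ 10.4 in/s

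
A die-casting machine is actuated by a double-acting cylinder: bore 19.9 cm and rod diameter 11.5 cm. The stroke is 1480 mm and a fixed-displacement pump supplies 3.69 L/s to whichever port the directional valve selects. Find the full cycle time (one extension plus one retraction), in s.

t ≈ 20.8 s

Cap-side area A_cap = π/4 × (19.9 cm)² = 311.0 cm^2
Rod-side annular area A_ann = π/4 × (19.9² − 11.5²) = 207.2 cm^2
t_ext = A_cap·L/Q = 12.47 s
t_ret = A_ann·L/Q = 8.309 s
t_cycle = t_ext + t_ret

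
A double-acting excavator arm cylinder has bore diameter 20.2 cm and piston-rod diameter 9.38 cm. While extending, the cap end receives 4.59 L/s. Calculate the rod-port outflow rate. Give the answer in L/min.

Cap-side area A_cap = π/4 × (20.2 cm)² = 320.5 cm^2
Rod-side annular area A_ann = π/4 × (20.2² − 9.38²) = 251.4 cm^2
Piston speed v = Q_in/A_cap; rod-end outflow Q_out = v × A_ann = Q_in × A_ann/A_cap.

Q_out ≈ 216 L/min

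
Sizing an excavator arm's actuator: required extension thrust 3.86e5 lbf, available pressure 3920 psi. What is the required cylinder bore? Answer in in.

D ≈ 11.2 in

Extension force acts on the full piston face: F = P × (π/4)D².
D = √(4F / (πP)) = √(4 × 3.86e5 lbf / (π × 3920 psi))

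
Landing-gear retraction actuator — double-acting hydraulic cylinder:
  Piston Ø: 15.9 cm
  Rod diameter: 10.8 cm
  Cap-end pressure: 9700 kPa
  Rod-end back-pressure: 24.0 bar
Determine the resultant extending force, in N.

Cap-side area A_cap = π/4 × (15.9 cm)² = 198.6 cm^2
Rod-side annular area A_ann = π/4 × (15.9² − 10.8²) = 106.9 cm^2
Net thrust = P_cap·A_cap − P_rod·A_ann = 1.926e5 N − 25670 N

F ≈ 1.67e5 N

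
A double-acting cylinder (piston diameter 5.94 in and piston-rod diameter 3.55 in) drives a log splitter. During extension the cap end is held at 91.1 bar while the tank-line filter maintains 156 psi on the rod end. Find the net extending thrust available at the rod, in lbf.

Cap-side area A_cap = π/4 × (5.94 in)² = 27.71 in^2
Rod-side annular area A_ann = π/4 × (5.94² − 3.55²) = 17.81 in^2
Net thrust = P_cap·A_cap − P_rod·A_ann = 36620 lbf − 2779 lbf

F ≈ 33800 lbf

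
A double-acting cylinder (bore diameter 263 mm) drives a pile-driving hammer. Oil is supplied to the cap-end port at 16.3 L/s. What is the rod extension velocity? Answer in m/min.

v ≈ 18.0 m/min

Cap-side area A_cap = π/4 × (263 mm)² = 54330 mm^2
v = Q / A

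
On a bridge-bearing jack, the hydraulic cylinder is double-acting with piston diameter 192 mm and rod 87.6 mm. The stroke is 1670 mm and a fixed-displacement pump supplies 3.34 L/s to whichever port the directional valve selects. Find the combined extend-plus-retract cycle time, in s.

t ≈ 25.9 s

Cap-side area A_cap = π/4 × (192 mm)² = 28950 mm^2
Rod-side annular area A_ann = π/4 × (192² − 87.6²) = 22930 mm^2
t_ext = A_cap·L/Q = 14.48 s
t_ret = A_ann·L/Q = 11.46 s
t_cycle = t_ext + t_ret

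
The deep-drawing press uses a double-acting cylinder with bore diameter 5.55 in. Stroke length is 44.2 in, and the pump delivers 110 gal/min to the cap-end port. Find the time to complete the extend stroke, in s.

t ≈ 2.52 s

Cap-side area A_cap = π/4 × (5.55 in)² = 24.19 in^2
Swept volume V = A × L; t = V / Q = A·L / Q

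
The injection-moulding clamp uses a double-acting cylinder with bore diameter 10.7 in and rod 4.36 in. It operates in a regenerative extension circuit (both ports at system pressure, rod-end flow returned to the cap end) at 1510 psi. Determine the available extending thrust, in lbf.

F ≈ 22500 lbf

With equal pressure on both faces, forces on the annular region cancel; the net push is pressure × rod cross-section.
Rod cross-section A_rod = π/4 × (4.36 in)² = 14.93 in^2
F = P × A_rod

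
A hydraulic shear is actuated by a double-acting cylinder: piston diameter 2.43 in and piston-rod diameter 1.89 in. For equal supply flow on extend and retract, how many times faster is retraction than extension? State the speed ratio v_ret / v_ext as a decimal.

Cap-side area A_cap = π/4 × (2.43 in)² = 4.638 in^2
Rod-side annular area A_ann = π/4 × (2.43² − 1.89²) = 1.832 in^2
For equal Q, v ∝ 1/A, so v_ret/v_ext = A_cap/A_ann.

v_ret/v_ext ≈ 2.53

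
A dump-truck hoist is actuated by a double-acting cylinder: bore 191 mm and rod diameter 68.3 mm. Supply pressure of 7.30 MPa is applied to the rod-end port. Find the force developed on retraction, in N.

Rod-side annular area A_ann = π/4 × (191² − 68.3²) = 24990 mm^2
On retraction the pressure acts on the annular area (bore minus rod).
F = P × A_ann

F ≈ 1.82e5 N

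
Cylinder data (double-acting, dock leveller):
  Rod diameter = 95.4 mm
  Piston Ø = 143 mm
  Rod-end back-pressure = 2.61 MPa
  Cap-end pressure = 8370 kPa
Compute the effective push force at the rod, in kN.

F ≈ 111 kN

Cap-side area A_cap = π/4 × (143 mm)² = 16060 mm^2
Rod-side annular area A_ann = π/4 × (143² − 95.4²) = 8913 mm^2
Net thrust = P_cap·A_cap − P_rod·A_ann = 134.4 kN − 23.26 kN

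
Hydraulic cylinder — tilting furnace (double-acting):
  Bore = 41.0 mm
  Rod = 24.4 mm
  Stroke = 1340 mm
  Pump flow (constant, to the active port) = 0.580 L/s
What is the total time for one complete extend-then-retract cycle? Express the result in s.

Cap-side area A_cap = π/4 × (41.0 mm)² = 1320 mm^2
Rod-side annular area A_ann = π/4 × (41.0² − 24.4²) = 852.7 mm^2
t_ext = A_cap·L/Q = 3.050 s
t_ret = A_ann·L/Q = 1.970 s
t_cycle = t_ext + t_ret

t ≈ 5.02 s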